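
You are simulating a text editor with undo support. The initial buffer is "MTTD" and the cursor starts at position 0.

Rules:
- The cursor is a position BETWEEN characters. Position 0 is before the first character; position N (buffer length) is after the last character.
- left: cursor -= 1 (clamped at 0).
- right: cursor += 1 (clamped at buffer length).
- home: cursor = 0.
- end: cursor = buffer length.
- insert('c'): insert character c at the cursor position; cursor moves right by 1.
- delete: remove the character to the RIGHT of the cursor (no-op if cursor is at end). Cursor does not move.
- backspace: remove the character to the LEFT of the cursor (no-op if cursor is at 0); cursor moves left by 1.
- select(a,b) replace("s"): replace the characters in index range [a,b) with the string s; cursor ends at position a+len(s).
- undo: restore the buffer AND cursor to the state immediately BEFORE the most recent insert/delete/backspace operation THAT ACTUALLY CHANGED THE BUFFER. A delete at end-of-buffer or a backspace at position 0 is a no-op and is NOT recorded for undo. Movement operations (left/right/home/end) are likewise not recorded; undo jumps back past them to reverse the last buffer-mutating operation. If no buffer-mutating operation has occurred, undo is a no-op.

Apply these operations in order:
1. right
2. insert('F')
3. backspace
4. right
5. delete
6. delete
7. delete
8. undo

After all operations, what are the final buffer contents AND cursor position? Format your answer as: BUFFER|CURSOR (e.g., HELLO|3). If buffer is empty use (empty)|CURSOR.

After op 1 (right): buf='MTTD' cursor=1
After op 2 (insert('F')): buf='MFTTD' cursor=2
After op 3 (backspace): buf='MTTD' cursor=1
After op 4 (right): buf='MTTD' cursor=2
After op 5 (delete): buf='MTD' cursor=2
After op 6 (delete): buf='MT' cursor=2
After op 7 (delete): buf='MT' cursor=2
After op 8 (undo): buf='MTD' cursor=2

Answer: MTD|2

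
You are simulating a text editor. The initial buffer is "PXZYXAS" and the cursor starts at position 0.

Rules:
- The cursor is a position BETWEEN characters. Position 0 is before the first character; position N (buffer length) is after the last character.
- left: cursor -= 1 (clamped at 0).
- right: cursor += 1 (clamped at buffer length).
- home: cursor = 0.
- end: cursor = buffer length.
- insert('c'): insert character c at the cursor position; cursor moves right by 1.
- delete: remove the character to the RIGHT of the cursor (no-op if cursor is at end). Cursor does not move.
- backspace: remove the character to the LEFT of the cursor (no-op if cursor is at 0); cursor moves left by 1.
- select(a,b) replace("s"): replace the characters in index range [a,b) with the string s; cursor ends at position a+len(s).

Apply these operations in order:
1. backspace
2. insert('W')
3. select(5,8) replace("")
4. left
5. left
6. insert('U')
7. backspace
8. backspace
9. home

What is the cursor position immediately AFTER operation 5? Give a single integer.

Answer: 3

Derivation:
After op 1 (backspace): buf='PXZYXAS' cursor=0
After op 2 (insert('W')): buf='WPXZYXAS' cursor=1
After op 3 (select(5,8) replace("")): buf='WPXZY' cursor=5
After op 4 (left): buf='WPXZY' cursor=4
After op 5 (left): buf='WPXZY' cursor=3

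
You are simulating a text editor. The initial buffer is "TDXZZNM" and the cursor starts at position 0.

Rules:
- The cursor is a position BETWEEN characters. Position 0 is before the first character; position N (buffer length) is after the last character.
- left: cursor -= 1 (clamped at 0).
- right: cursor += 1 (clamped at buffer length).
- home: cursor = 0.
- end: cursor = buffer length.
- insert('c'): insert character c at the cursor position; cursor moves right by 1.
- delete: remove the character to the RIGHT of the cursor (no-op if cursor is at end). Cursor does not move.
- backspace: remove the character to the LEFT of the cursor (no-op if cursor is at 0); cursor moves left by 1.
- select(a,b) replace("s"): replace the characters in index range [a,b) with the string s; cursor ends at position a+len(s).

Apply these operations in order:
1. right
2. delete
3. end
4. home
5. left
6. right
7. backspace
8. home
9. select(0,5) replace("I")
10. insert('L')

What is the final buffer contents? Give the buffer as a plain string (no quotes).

Answer: IL

Derivation:
After op 1 (right): buf='TDXZZNM' cursor=1
After op 2 (delete): buf='TXZZNM' cursor=1
After op 3 (end): buf='TXZZNM' cursor=6
After op 4 (home): buf='TXZZNM' cursor=0
After op 5 (left): buf='TXZZNM' cursor=0
After op 6 (right): buf='TXZZNM' cursor=1
After op 7 (backspace): buf='XZZNM' cursor=0
After op 8 (home): buf='XZZNM' cursor=0
After op 9 (select(0,5) replace("I")): buf='I' cursor=1
After op 10 (insert('L')): buf='IL' cursor=2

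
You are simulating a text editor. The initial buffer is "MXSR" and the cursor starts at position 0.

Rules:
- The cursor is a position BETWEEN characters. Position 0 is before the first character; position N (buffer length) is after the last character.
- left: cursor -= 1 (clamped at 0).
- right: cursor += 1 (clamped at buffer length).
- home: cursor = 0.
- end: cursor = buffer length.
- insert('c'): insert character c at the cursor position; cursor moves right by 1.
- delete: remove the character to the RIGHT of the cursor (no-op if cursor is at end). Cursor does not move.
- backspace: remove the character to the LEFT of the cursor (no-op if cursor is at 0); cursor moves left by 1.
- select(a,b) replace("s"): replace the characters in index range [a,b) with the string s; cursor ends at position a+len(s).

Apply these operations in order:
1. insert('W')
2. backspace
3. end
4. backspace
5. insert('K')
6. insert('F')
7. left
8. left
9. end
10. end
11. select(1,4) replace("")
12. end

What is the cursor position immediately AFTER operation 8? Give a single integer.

Answer: 3

Derivation:
After op 1 (insert('W')): buf='WMXSR' cursor=1
After op 2 (backspace): buf='MXSR' cursor=0
After op 3 (end): buf='MXSR' cursor=4
After op 4 (backspace): buf='MXS' cursor=3
After op 5 (insert('K')): buf='MXSK' cursor=4
After op 6 (insert('F')): buf='MXSKF' cursor=5
After op 7 (left): buf='MXSKF' cursor=4
After op 8 (left): buf='MXSKF' cursor=3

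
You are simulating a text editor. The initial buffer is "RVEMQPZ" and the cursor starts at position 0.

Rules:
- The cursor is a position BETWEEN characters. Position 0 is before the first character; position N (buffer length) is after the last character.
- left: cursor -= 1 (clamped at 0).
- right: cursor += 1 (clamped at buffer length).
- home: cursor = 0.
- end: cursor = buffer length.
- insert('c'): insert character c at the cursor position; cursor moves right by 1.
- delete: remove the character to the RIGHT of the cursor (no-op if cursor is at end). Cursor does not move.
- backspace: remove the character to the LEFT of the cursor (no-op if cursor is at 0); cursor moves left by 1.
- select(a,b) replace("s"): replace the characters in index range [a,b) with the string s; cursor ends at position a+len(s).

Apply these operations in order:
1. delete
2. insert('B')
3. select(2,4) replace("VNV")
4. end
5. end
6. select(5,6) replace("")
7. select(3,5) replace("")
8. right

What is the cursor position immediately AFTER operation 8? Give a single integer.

Answer: 4

Derivation:
After op 1 (delete): buf='VEMQPZ' cursor=0
After op 2 (insert('B')): buf='BVEMQPZ' cursor=1
After op 3 (select(2,4) replace("VNV")): buf='BVVNVQPZ' cursor=5
After op 4 (end): buf='BVVNVQPZ' cursor=8
After op 5 (end): buf='BVVNVQPZ' cursor=8
After op 6 (select(5,6) replace("")): buf='BVVNVPZ' cursor=5
After op 7 (select(3,5) replace("")): buf='BVVPZ' cursor=3
After op 8 (right): buf='BVVPZ' cursor=4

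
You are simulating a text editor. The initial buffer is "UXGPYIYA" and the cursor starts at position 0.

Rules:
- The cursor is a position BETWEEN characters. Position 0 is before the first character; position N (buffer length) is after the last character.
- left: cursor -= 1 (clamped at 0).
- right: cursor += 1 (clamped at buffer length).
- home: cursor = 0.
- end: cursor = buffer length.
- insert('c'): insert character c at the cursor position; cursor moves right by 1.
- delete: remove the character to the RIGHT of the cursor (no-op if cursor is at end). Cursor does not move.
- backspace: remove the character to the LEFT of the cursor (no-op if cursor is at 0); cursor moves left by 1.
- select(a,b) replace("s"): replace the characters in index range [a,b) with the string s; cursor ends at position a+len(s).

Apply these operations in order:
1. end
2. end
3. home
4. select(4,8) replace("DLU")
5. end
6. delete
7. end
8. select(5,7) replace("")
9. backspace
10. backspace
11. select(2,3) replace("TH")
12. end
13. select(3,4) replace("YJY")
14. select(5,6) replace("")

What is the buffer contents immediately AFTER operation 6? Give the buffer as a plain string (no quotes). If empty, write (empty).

After op 1 (end): buf='UXGPYIYA' cursor=8
After op 2 (end): buf='UXGPYIYA' cursor=8
After op 3 (home): buf='UXGPYIYA' cursor=0
After op 4 (select(4,8) replace("DLU")): buf='UXGPDLU' cursor=7
After op 5 (end): buf='UXGPDLU' cursor=7
After op 6 (delete): buf='UXGPDLU' cursor=7

Answer: UXGPDLU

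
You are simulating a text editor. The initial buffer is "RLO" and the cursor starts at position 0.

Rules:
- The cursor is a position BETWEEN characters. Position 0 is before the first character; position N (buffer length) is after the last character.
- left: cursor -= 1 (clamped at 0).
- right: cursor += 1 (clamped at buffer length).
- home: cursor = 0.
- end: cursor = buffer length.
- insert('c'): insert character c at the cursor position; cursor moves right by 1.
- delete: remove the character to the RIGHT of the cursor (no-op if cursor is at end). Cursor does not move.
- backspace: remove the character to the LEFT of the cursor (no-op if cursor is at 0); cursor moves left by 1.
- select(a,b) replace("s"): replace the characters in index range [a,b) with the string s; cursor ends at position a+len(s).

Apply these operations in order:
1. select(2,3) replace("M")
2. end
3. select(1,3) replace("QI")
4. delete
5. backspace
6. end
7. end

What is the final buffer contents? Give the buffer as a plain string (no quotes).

Answer: RQ

Derivation:
After op 1 (select(2,3) replace("M")): buf='RLM' cursor=3
After op 2 (end): buf='RLM' cursor=3
After op 3 (select(1,3) replace("QI")): buf='RQI' cursor=3
After op 4 (delete): buf='RQI' cursor=3
After op 5 (backspace): buf='RQ' cursor=2
After op 6 (end): buf='RQ' cursor=2
After op 7 (end): buf='RQ' cursor=2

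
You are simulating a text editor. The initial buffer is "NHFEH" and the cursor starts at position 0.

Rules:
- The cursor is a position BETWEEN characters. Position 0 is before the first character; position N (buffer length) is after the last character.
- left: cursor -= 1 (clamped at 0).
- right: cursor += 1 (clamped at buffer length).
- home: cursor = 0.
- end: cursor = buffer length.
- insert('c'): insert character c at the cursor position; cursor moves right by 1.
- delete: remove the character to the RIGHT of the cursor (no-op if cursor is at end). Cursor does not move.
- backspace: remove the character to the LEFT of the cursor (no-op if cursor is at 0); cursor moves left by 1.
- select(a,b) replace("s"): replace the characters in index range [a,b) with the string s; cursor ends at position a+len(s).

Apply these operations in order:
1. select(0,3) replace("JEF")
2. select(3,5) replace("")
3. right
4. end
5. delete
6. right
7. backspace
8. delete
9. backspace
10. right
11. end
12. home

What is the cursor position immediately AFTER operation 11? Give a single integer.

After op 1 (select(0,3) replace("JEF")): buf='JEFEH' cursor=3
After op 2 (select(3,5) replace("")): buf='JEF' cursor=3
After op 3 (right): buf='JEF' cursor=3
After op 4 (end): buf='JEF' cursor=3
After op 5 (delete): buf='JEF' cursor=3
After op 6 (right): buf='JEF' cursor=3
After op 7 (backspace): buf='JE' cursor=2
After op 8 (delete): buf='JE' cursor=2
After op 9 (backspace): buf='J' cursor=1
After op 10 (right): buf='J' cursor=1
After op 11 (end): buf='J' cursor=1

Answer: 1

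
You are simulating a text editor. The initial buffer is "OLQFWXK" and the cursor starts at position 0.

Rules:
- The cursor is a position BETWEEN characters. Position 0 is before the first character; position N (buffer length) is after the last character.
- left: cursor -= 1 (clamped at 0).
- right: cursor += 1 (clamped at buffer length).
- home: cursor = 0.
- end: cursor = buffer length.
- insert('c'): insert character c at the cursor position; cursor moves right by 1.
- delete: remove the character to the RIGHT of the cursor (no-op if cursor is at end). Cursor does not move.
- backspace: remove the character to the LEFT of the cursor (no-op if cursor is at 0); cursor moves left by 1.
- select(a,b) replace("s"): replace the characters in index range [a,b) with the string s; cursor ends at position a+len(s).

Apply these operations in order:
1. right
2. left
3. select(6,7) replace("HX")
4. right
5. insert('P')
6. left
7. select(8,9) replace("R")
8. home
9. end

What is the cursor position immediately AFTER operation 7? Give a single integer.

After op 1 (right): buf='OLQFWXK' cursor=1
After op 2 (left): buf='OLQFWXK' cursor=0
After op 3 (select(6,7) replace("HX")): buf='OLQFWXHX' cursor=8
After op 4 (right): buf='OLQFWXHX' cursor=8
After op 5 (insert('P')): buf='OLQFWXHXP' cursor=9
After op 6 (left): buf='OLQFWXHXP' cursor=8
After op 7 (select(8,9) replace("R")): buf='OLQFWXHXR' cursor=9

Answer: 9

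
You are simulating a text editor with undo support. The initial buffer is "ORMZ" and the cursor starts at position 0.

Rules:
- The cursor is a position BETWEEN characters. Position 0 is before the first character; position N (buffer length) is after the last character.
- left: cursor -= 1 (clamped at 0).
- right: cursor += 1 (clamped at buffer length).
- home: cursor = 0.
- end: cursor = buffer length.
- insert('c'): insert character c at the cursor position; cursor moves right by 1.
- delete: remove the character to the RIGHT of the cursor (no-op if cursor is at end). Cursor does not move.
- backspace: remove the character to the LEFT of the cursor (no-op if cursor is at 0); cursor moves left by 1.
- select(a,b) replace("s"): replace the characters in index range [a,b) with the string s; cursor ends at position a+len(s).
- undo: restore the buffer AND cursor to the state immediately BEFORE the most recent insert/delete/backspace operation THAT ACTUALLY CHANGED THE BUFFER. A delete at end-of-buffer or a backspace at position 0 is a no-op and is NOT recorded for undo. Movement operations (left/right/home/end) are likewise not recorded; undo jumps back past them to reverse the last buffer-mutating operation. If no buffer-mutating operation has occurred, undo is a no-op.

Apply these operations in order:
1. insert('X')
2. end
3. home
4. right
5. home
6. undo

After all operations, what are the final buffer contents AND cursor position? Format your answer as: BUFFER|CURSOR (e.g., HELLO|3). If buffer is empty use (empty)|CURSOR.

After op 1 (insert('X')): buf='XORMZ' cursor=1
After op 2 (end): buf='XORMZ' cursor=5
After op 3 (home): buf='XORMZ' cursor=0
After op 4 (right): buf='XORMZ' cursor=1
After op 5 (home): buf='XORMZ' cursor=0
After op 6 (undo): buf='ORMZ' cursor=0

Answer: ORMZ|0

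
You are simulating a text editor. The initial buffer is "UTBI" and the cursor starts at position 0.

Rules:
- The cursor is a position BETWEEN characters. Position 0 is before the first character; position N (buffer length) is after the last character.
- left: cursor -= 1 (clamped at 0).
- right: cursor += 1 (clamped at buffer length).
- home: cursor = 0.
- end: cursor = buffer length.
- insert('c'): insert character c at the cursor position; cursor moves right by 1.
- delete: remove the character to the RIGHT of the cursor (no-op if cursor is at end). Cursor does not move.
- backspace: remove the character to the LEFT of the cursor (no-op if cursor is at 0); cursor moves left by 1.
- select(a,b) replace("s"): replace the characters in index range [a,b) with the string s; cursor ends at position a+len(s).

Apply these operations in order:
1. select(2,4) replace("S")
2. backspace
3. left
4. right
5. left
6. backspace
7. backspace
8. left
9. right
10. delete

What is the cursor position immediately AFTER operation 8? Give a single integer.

After op 1 (select(2,4) replace("S")): buf='UTS' cursor=3
After op 2 (backspace): buf='UT' cursor=2
After op 3 (left): buf='UT' cursor=1
After op 4 (right): buf='UT' cursor=2
After op 5 (left): buf='UT' cursor=1
After op 6 (backspace): buf='T' cursor=0
After op 7 (backspace): buf='T' cursor=0
After op 8 (left): buf='T' cursor=0

Answer: 0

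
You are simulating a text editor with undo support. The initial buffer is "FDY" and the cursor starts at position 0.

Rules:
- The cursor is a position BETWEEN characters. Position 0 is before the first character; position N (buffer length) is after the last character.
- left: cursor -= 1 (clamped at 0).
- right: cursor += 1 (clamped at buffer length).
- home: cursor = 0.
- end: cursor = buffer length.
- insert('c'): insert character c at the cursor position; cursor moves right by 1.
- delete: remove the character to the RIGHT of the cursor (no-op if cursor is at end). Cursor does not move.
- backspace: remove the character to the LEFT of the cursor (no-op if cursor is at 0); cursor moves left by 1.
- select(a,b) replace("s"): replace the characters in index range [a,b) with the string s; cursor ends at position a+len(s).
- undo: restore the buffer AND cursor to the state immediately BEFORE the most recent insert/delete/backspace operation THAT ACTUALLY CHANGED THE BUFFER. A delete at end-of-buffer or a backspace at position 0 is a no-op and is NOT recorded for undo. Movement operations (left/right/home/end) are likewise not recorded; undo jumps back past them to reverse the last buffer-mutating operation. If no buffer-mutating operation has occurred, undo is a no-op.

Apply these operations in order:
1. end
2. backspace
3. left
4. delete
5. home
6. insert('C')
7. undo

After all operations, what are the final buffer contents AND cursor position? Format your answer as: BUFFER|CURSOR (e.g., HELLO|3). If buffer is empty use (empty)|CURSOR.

After op 1 (end): buf='FDY' cursor=3
After op 2 (backspace): buf='FD' cursor=2
After op 3 (left): buf='FD' cursor=1
After op 4 (delete): buf='F' cursor=1
After op 5 (home): buf='F' cursor=0
After op 6 (insert('C')): buf='CF' cursor=1
After op 7 (undo): buf='F' cursor=0

Answer: F|0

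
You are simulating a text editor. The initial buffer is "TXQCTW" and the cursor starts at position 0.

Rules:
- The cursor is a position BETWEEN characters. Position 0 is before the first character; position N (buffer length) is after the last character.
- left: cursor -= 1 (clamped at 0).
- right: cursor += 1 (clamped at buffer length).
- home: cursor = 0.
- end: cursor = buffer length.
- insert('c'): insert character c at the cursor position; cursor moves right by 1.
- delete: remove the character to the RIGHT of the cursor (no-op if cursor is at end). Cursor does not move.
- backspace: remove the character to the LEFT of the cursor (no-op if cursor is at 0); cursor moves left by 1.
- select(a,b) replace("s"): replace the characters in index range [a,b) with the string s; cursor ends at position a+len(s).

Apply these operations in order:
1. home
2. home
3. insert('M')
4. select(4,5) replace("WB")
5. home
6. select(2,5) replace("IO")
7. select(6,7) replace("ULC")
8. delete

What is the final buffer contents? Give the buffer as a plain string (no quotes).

Answer: MTIOBTULC

Derivation:
After op 1 (home): buf='TXQCTW' cursor=0
After op 2 (home): buf='TXQCTW' cursor=0
After op 3 (insert('M')): buf='MTXQCTW' cursor=1
After op 4 (select(4,5) replace("WB")): buf='MTXQWBTW' cursor=6
After op 5 (home): buf='MTXQWBTW' cursor=0
After op 6 (select(2,5) replace("IO")): buf='MTIOBTW' cursor=4
After op 7 (select(6,7) replace("ULC")): buf='MTIOBTULC' cursor=9
After op 8 (delete): buf='MTIOBTULC' cursor=9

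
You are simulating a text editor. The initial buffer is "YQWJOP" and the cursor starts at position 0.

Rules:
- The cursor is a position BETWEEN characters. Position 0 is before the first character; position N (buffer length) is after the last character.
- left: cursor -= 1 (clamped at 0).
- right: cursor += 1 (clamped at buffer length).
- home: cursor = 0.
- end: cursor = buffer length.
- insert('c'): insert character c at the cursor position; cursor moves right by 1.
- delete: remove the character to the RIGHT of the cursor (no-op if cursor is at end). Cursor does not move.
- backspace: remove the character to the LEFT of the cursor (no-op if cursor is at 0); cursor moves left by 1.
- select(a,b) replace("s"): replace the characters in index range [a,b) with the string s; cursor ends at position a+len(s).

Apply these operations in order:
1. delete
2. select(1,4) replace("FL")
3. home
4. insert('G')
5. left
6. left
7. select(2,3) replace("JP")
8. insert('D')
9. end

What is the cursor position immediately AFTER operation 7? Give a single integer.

After op 1 (delete): buf='QWJOP' cursor=0
After op 2 (select(1,4) replace("FL")): buf='QFLP' cursor=3
After op 3 (home): buf='QFLP' cursor=0
After op 4 (insert('G')): buf='GQFLP' cursor=1
After op 5 (left): buf='GQFLP' cursor=0
After op 6 (left): buf='GQFLP' cursor=0
After op 7 (select(2,3) replace("JP")): buf='GQJPLP' cursor=4

Answer: 4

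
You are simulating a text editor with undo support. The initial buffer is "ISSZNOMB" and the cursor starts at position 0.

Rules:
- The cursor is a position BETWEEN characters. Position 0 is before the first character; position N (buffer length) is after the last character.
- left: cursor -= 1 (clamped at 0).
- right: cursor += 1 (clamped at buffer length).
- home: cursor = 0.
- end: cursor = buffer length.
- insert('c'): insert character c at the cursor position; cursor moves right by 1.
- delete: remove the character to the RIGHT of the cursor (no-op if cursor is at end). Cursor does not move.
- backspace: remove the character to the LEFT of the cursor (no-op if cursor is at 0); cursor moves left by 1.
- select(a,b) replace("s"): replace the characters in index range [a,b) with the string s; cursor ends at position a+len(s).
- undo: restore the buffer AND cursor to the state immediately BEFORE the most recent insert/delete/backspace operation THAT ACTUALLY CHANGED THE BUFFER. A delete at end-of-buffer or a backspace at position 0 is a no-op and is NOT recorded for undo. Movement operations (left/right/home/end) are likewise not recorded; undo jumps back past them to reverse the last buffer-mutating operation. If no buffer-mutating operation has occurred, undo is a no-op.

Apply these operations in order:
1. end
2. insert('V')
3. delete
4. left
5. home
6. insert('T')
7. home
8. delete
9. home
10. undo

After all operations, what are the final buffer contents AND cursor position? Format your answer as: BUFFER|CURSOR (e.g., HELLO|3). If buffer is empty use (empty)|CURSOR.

After op 1 (end): buf='ISSZNOMB' cursor=8
After op 2 (insert('V')): buf='ISSZNOMBV' cursor=9
After op 3 (delete): buf='ISSZNOMBV' cursor=9
After op 4 (left): buf='ISSZNOMBV' cursor=8
After op 5 (home): buf='ISSZNOMBV' cursor=0
After op 6 (insert('T')): buf='TISSZNOMBV' cursor=1
After op 7 (home): buf='TISSZNOMBV' cursor=0
After op 8 (delete): buf='ISSZNOMBV' cursor=0
After op 9 (home): buf='ISSZNOMBV' cursor=0
After op 10 (undo): buf='TISSZNOMBV' cursor=0

Answer: TISSZNOMBV|0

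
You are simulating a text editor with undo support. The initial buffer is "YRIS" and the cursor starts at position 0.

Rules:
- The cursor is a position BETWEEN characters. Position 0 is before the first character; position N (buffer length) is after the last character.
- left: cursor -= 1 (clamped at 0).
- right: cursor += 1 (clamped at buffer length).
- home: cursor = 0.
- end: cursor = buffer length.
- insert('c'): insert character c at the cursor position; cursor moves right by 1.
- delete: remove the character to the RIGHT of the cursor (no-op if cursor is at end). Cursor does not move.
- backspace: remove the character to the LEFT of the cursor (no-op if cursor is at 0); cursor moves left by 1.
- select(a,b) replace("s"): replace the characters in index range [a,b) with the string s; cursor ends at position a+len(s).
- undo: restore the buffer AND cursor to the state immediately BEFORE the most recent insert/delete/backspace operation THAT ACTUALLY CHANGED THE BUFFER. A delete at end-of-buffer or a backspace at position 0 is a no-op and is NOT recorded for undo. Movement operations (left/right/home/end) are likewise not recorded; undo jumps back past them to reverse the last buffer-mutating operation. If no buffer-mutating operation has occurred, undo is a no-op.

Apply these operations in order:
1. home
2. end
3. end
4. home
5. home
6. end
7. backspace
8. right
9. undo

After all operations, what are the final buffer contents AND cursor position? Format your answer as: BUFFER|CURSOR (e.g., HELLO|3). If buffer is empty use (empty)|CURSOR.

After op 1 (home): buf='YRIS' cursor=0
After op 2 (end): buf='YRIS' cursor=4
After op 3 (end): buf='YRIS' cursor=4
After op 4 (home): buf='YRIS' cursor=0
After op 5 (home): buf='YRIS' cursor=0
After op 6 (end): buf='YRIS' cursor=4
After op 7 (backspace): buf='YRI' cursor=3
After op 8 (right): buf='YRI' cursor=3
After op 9 (undo): buf='YRIS' cursor=4

Answer: YRIS|4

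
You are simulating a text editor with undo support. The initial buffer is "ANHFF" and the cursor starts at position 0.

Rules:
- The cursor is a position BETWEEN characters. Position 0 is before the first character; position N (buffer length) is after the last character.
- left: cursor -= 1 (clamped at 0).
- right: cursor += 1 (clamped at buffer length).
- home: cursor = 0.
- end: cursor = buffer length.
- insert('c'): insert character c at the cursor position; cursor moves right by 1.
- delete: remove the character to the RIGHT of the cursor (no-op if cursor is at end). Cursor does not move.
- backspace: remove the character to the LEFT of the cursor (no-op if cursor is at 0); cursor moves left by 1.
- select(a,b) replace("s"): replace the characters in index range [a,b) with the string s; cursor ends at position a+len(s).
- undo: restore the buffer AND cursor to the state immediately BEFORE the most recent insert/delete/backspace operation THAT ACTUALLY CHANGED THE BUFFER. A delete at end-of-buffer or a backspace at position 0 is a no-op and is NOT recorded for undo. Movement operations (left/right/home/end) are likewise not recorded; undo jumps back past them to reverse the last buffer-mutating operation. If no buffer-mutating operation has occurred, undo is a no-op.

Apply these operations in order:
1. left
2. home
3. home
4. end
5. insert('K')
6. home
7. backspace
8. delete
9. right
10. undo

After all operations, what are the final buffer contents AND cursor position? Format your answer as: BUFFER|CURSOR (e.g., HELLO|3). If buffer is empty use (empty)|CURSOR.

After op 1 (left): buf='ANHFF' cursor=0
After op 2 (home): buf='ANHFF' cursor=0
After op 3 (home): buf='ANHFF' cursor=0
After op 4 (end): buf='ANHFF' cursor=5
After op 5 (insert('K')): buf='ANHFFK' cursor=6
After op 6 (home): buf='ANHFFK' cursor=0
After op 7 (backspace): buf='ANHFFK' cursor=0
After op 8 (delete): buf='NHFFK' cursor=0
After op 9 (right): buf='NHFFK' cursor=1
After op 10 (undo): buf='ANHFFK' cursor=0

Answer: ANHFFK|0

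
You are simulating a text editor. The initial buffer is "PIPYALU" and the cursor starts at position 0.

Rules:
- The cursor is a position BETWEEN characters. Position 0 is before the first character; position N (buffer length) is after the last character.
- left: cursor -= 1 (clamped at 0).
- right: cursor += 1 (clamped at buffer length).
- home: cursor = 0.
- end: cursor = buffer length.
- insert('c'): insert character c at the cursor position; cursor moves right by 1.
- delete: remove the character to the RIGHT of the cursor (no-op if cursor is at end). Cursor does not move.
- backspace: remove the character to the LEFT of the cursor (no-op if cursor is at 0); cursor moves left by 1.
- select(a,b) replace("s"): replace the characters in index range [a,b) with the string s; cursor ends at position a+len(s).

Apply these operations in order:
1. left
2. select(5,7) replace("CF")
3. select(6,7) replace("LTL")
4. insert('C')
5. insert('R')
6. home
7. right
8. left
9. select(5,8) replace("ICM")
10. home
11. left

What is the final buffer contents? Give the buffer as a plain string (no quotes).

After op 1 (left): buf='PIPYALU' cursor=0
After op 2 (select(5,7) replace("CF")): buf='PIPYACF' cursor=7
After op 3 (select(6,7) replace("LTL")): buf='PIPYACLTL' cursor=9
After op 4 (insert('C')): buf='PIPYACLTLC' cursor=10
After op 5 (insert('R')): buf='PIPYACLTLCR' cursor=11
After op 6 (home): buf='PIPYACLTLCR' cursor=0
After op 7 (right): buf='PIPYACLTLCR' cursor=1
After op 8 (left): buf='PIPYACLTLCR' cursor=0
After op 9 (select(5,8) replace("ICM")): buf='PIPYAICMLCR' cursor=8
After op 10 (home): buf='PIPYAICMLCR' cursor=0
After op 11 (left): buf='PIPYAICMLCR' cursor=0

Answer: PIPYAICMLCR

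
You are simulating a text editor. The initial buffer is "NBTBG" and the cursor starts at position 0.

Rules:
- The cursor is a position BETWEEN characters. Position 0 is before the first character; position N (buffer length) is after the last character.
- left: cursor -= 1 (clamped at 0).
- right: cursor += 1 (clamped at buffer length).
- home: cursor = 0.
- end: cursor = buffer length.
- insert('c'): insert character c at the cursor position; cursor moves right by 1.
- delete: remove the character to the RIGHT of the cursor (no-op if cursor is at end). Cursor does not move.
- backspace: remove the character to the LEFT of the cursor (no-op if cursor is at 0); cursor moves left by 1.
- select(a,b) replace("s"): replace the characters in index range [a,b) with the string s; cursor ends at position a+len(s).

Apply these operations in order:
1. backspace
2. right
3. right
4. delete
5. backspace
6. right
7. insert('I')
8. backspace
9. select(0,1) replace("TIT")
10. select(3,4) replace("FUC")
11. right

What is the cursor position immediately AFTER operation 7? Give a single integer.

Answer: 3

Derivation:
After op 1 (backspace): buf='NBTBG' cursor=0
After op 2 (right): buf='NBTBG' cursor=1
After op 3 (right): buf='NBTBG' cursor=2
After op 4 (delete): buf='NBBG' cursor=2
After op 5 (backspace): buf='NBG' cursor=1
After op 6 (right): buf='NBG' cursor=2
After op 7 (insert('I')): buf='NBIG' cursor=3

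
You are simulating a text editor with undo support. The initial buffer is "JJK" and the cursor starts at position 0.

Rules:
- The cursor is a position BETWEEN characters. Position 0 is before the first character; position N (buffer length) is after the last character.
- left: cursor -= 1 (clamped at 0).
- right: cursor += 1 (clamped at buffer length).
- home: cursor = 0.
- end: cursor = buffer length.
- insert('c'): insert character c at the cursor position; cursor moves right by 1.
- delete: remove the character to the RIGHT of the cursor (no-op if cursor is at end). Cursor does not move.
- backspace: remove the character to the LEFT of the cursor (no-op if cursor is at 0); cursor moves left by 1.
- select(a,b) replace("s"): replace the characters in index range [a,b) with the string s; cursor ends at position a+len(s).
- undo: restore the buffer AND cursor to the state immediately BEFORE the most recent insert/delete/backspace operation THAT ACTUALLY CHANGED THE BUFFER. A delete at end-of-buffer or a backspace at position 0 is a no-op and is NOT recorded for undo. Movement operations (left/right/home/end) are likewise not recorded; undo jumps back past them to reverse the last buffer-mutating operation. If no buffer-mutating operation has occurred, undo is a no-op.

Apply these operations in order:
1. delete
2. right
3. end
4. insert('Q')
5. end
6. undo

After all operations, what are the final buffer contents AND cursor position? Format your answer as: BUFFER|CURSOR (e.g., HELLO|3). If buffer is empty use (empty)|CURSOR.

After op 1 (delete): buf='JK' cursor=0
After op 2 (right): buf='JK' cursor=1
After op 3 (end): buf='JK' cursor=2
After op 4 (insert('Q')): buf='JKQ' cursor=3
After op 5 (end): buf='JKQ' cursor=3
After op 6 (undo): buf='JK' cursor=2

Answer: JK|2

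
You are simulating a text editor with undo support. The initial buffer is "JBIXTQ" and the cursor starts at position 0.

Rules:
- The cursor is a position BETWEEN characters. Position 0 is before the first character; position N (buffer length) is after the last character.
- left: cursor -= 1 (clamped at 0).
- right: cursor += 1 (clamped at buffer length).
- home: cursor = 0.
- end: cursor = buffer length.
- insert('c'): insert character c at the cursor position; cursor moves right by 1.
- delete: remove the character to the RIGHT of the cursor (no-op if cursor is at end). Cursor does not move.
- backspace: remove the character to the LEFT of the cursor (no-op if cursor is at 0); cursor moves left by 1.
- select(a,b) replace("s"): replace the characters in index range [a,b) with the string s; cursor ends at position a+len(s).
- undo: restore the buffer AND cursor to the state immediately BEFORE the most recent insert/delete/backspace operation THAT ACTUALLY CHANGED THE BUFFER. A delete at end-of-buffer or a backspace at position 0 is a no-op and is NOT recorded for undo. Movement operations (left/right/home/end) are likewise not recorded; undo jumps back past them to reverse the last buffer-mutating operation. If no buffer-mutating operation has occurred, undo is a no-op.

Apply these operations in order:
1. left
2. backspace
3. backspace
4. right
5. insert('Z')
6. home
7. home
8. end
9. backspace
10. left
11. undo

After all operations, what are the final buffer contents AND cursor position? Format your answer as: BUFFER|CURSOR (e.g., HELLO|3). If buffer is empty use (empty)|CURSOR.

After op 1 (left): buf='JBIXTQ' cursor=0
After op 2 (backspace): buf='JBIXTQ' cursor=0
After op 3 (backspace): buf='JBIXTQ' cursor=0
After op 4 (right): buf='JBIXTQ' cursor=1
After op 5 (insert('Z')): buf='JZBIXTQ' cursor=2
After op 6 (home): buf='JZBIXTQ' cursor=0
After op 7 (home): buf='JZBIXTQ' cursor=0
After op 8 (end): buf='JZBIXTQ' cursor=7
After op 9 (backspace): buf='JZBIXT' cursor=6
After op 10 (left): buf='JZBIXT' cursor=5
After op 11 (undo): buf='JZBIXTQ' cursor=7

Answer: JZBIXTQ|7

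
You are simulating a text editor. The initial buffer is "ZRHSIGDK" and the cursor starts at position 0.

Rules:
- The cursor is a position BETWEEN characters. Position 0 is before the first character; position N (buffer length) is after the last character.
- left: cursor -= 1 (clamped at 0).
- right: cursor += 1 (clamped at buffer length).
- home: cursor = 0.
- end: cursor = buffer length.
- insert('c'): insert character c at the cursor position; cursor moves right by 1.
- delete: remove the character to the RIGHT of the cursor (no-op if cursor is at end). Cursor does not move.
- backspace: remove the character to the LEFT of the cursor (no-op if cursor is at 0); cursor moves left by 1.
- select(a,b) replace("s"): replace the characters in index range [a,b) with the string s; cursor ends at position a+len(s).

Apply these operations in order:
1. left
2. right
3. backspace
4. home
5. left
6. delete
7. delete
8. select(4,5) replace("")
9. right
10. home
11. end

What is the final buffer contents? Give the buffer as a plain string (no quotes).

Answer: SIGD

Derivation:
After op 1 (left): buf='ZRHSIGDK' cursor=0
After op 2 (right): buf='ZRHSIGDK' cursor=1
After op 3 (backspace): buf='RHSIGDK' cursor=0
After op 4 (home): buf='RHSIGDK' cursor=0
After op 5 (left): buf='RHSIGDK' cursor=0
After op 6 (delete): buf='HSIGDK' cursor=0
After op 7 (delete): buf='SIGDK' cursor=0
After op 8 (select(4,5) replace("")): buf='SIGD' cursor=4
After op 9 (right): buf='SIGD' cursor=4
After op 10 (home): buf='SIGD' cursor=0
After op 11 (end): buf='SIGD' cursor=4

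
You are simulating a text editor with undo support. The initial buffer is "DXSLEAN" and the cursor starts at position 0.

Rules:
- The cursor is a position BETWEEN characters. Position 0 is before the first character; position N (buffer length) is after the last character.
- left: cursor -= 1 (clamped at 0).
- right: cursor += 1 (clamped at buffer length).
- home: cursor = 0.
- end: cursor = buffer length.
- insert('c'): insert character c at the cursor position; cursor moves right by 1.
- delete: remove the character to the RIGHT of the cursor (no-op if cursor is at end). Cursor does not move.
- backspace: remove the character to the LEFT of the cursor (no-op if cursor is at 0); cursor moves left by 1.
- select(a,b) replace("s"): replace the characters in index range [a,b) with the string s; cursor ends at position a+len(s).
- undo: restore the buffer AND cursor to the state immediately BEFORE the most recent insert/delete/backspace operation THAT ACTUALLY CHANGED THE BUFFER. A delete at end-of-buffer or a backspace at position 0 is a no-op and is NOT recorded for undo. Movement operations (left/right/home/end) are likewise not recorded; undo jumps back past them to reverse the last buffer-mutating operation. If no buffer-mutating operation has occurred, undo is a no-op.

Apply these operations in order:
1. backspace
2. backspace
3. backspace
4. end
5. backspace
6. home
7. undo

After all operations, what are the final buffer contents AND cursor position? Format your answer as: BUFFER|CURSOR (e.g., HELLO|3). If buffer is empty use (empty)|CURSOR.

After op 1 (backspace): buf='DXSLEAN' cursor=0
After op 2 (backspace): buf='DXSLEAN' cursor=0
After op 3 (backspace): buf='DXSLEAN' cursor=0
After op 4 (end): buf='DXSLEAN' cursor=7
After op 5 (backspace): buf='DXSLEA' cursor=6
After op 6 (home): buf='DXSLEA' cursor=0
After op 7 (undo): buf='DXSLEAN' cursor=7

Answer: DXSLEAN|7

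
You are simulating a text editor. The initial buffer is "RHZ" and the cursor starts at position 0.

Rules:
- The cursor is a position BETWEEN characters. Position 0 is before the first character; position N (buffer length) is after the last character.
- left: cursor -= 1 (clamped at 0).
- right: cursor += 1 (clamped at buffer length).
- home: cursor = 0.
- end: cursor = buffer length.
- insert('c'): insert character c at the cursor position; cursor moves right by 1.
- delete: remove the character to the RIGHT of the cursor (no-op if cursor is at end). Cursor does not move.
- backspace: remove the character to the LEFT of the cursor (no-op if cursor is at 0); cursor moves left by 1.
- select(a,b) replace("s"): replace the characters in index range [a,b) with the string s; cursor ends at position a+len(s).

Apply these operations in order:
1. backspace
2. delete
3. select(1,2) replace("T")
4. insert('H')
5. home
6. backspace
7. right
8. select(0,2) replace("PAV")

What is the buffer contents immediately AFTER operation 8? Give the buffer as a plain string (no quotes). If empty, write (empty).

After op 1 (backspace): buf='RHZ' cursor=0
After op 2 (delete): buf='HZ' cursor=0
After op 3 (select(1,2) replace("T")): buf='HT' cursor=2
After op 4 (insert('H')): buf='HTH' cursor=3
After op 5 (home): buf='HTH' cursor=0
After op 6 (backspace): buf='HTH' cursor=0
After op 7 (right): buf='HTH' cursor=1
After op 8 (select(0,2) replace("PAV")): buf='PAVH' cursor=3

Answer: PAVH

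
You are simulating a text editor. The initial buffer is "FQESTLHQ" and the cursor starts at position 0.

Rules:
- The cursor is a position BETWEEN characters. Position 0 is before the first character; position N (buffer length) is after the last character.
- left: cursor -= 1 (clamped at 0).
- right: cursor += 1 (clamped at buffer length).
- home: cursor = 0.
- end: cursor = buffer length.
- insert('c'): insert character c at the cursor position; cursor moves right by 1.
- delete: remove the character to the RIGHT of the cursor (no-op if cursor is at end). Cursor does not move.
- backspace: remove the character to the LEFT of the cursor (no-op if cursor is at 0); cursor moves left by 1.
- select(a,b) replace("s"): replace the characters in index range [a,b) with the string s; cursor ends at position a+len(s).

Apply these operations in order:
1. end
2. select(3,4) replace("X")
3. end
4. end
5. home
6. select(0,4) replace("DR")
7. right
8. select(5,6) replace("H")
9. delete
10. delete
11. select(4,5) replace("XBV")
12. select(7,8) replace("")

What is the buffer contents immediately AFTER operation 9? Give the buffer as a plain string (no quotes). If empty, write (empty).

Answer: DRTLHH

Derivation:
After op 1 (end): buf='FQESTLHQ' cursor=8
After op 2 (select(3,4) replace("X")): buf='FQEXTLHQ' cursor=4
After op 3 (end): buf='FQEXTLHQ' cursor=8
After op 4 (end): buf='FQEXTLHQ' cursor=8
After op 5 (home): buf='FQEXTLHQ' cursor=0
After op 6 (select(0,4) replace("DR")): buf='DRTLHQ' cursor=2
After op 7 (right): buf='DRTLHQ' cursor=3
After op 8 (select(5,6) replace("H")): buf='DRTLHH' cursor=6
After op 9 (delete): buf='DRTLHH' cursor=6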